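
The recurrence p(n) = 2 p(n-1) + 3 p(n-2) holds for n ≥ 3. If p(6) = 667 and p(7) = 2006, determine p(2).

Rearranging, p(n-2) = (p(n) - 2 p(n-1)) / 3.
p(5) = (2006 - 2(667)) / 3 = 672/3 = 224
p(4) = (667 - 2(224)) / 3 = 219/3 = 73
p(3) = (224 - 2(73)) / 3 = 78/3 = 26
p(2) = (73 - 2(26)) / 3 = 21/3 = 7

7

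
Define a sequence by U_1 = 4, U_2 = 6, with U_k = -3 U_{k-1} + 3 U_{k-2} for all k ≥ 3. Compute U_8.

U_3 = -3·6 + 3·4 = -6
U_4 = -3·(-6) + 3·6 = 36
U_5 = -3·36 + 3·(-6) = -126
U_6 = -3·(-126) + 3·36 = 486
U_7 = -3·486 + 3·(-126) = -1836
U_8 = -3·(-1836) + 3·486 = 6966

6966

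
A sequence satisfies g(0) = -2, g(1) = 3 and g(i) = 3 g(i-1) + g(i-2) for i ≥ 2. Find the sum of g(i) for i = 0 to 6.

1234

g(2) = 3*3 + (-2) = 7
g(3) = 3*7 + 3 = 24
g(4) = 3*24 + 7 = 79
g(5) = 3*79 + 24 = 261
g(6) = 3*261 + 79 = 862
Sum = (-2) + 3 + 7 + 24 + 79 + 261 + 862 = 1234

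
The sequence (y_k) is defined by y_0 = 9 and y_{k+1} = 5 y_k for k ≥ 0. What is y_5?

28125

y_1 = 5·9 = 45
y_2 = 5·45 = 225
y_3 = 5·225 = 1125
y_4 = 5·1125 = 5625
y_5 = 5·5625 = 28125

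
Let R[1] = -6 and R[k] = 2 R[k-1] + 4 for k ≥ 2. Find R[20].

-1048580

The fixed point is 4/(1 - 2) = -4, so R[k] + 4 = 2(R[k-1] + 4).
Hence R[k] = -2·2^{k-1} - 4.
R[20] = -2·2^{19} - 4 = -2·524288 - 4 = -1048580.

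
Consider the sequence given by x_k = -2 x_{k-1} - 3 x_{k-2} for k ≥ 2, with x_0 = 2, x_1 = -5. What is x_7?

x_2 = -2(-5) - 3(2) = 4
x_3 = -2(4) - 3(-5) = 7
x_4 = -2(7) - 3(4) = -26
x_5 = -2(-26) - 3(7) = 31
x_6 = -2(31) - 3(-26) = 16
x_7 = -2(16) - 3(31) = -125

-125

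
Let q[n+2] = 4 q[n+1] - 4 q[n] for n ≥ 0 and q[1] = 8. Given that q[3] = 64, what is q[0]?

Let q[0] = x.
q[2] = 32 - 4x
q[3] = 96 - 16x
So 96 - 16x = 64, giving x = 2.

2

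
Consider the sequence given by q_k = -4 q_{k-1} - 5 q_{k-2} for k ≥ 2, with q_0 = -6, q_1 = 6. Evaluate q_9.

q_2 = -4·6 - 5·(-6) = 6
q_3 = -4·6 - 5·6 = -54
q_4 = -4·(-54) - 5·6 = 186
q_5 = -4·186 - 5·(-54) = -474
q_6 = -4·(-474) - 5·186 = 966
q_7 = -4·966 - 5·(-474) = -1494
q_8 = -4·(-1494) - 5·966 = 1146
q_9 = -4·1146 - 5·(-1494) = 2886

2886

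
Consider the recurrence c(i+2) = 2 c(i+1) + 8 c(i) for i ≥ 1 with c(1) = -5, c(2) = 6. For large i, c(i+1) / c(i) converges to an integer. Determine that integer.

4

The characteristic equation is r^2 - 2r - 8 = 0, which factors as (r - 4)(r + 2) = 0.
So the roots are 4 and -2. Since |4| > |-2| and the coefficient of 4^i is non-zero, the ratio tends to 4.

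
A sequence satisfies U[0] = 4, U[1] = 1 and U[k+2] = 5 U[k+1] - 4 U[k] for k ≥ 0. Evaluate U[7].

U[2] = 5·1 - 4·4 = -11
U[3] = 5·(-11) - 4·1 = -59
U[4] = 5·(-59) - 4·(-11) = -251
U[5] = 5·(-251) - 4·(-59) = -1019
U[6] = 5·(-1019) - 4·(-251) = -4091
U[7] = 5·(-4091) - 4·(-1019) = -16379

-16379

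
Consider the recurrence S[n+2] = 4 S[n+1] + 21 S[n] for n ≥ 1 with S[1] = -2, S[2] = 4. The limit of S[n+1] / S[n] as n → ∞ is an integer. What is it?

The characteristic equation is r^2 - 4r - 21 = 0, which factors as (r - 7)(r + 3) = 0.
So the roots are 7 and -3. Since |7| > |-3| and the coefficient of 7^n is non-zero, the ratio tends to 7.

7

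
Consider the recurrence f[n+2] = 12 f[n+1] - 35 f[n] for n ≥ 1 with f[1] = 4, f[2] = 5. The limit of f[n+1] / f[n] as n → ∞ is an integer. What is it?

The characteristic equation is r^2 - 12r + 35 = 0, which factors as (r - 7)(r - 5) = 0.
So the roots are 7 and 5. Since |7| > |5| and the coefficient of 7^n is non-zero, the ratio tends to 7.

7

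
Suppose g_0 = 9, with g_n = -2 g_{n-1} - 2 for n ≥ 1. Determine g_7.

g_1 = -2·9 - 2 = -20
g_2 = -2·(-20) - 2 = 38
g_3 = -2·38 - 2 = -78
g_4 = -2·(-78) - 2 = 154
g_5 = -2·154 - 2 = -310
g_6 = -2·(-310) - 2 = 618
g_7 = -2·618 - 2 = -1238

-1238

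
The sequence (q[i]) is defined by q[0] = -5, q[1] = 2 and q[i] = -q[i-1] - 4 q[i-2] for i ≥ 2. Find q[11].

-4122

q[2] = -2 - 4(-5) = 18
q[3] = -18 - 4(2) = -26
q[4] = -(-26) - 4(18) = -46
q[5] = -(-46) - 4(-26) = 150
q[6] = -150 - 4(-46) = 34
q[7] = -34 - 4(150) = -634
q[8] = -(-634) - 4(34) = 498
q[9] = -498 - 4(-634) = 2038
q[10] = -2038 - 4(498) = -4030
q[11] = -(-4030) - 4(2038) = -4122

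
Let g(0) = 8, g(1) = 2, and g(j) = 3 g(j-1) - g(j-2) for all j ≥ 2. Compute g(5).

-58

g(2) = 3*2 - 8 = -2
g(3) = 3*(-2) - 2 = -8
g(4) = 3*(-8) - (-2) = -22
g(5) = 3*(-22) - (-8) = -58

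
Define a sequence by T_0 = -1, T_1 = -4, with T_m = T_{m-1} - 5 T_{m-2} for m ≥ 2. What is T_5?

T_2 = (-4) - 5*(-1) = 1
T_3 = 1 - 5*(-4) = 21
T_4 = 21 - 5*1 = 16
T_5 = 16 - 5*21 = -89

-89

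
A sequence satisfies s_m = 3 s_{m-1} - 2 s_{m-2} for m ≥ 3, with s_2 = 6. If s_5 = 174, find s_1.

-6

Let s_1 = v.
s_3 = 18 - 2v
s_4 = 42 - 6v
s_5 = 90 - 14v
So 90 - 14v = 174, giving v = -6.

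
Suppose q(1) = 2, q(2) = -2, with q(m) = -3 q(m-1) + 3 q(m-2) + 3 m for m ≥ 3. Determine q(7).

q(3) = -3*(-2) + 3*2 + 9 = 21
q(4) = -3*21 + 3*(-2) + 12 = -57
q(5) = -3*(-57) + 3*21 + 15 = 249
q(6) = -3*249 + 3*(-57) + 18 = -900
q(7) = -3*(-900) + 3*249 + 21 = 3468

3468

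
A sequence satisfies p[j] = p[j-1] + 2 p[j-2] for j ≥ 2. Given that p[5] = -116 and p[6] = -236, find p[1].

Rearranging, p[j-2] = (p[j] - p[j-1]) / 2.
p[4] = (-236 - (-116)) / 2 = -120/2 = -60
p[3] = (-116 - (-60)) / 2 = -56/2 = -28
p[2] = (-60 - (-28)) / 2 = -32/2 = -16
p[1] = (-28 - (-16)) / 2 = -12/2 = -6

-6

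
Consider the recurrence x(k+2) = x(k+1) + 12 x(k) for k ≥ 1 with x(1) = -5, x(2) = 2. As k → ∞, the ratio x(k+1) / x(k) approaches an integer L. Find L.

The characteristic equation is r^2 - r - 12 = 0, which factors as (r - 4)(r + 3) = 0.
So the roots are 4 and -3. Since |4| > |-3| and the coefficient of 4^k is non-zero, the ratio tends to 4.

4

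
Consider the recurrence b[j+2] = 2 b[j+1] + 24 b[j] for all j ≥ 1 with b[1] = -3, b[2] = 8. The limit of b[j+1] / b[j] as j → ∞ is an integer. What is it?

The characteristic equation is r^2 - 2r - 24 = 0, which factors as (r - 6)(r + 4) = 0.
So the roots are 6 and -4. Since |6| > |-4| and the coefficient of 6^j is non-zero, the ratio tends to 6.

6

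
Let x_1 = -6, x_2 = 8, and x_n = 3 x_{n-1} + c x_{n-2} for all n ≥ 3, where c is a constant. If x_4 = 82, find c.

-1

x_3 = 24 - 6c
x_4 = 72 - 10c
So 72 - 10c = 82, giving c = -1.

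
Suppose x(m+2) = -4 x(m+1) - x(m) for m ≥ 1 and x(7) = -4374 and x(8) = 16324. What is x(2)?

Rearranging, x(m-2) = -(x(m) + 4 x(m-1)).
x(6) = -(16324 + 4·(-4374)) = 1172
x(5) = -(-4374 + 4·1172) = -314
x(4) = -(1172 + 4·(-314)) = 84
x(3) = -(-314 + 4·84) = -22
x(2) = -(84 + 4·(-22)) = 4

4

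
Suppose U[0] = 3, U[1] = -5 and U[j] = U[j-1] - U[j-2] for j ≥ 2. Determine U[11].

U[2] = (-5) - 3 = -8
U[3] = (-8) - (-5) = -3
U[4] = (-3) - (-8) = 5
U[5] = 5 - (-3) = 8
U[6] = 8 - 5 = 3
U[7] = 3 - 8 = -5
U[8] = (-5) - 3 = -8
U[9] = (-8) - (-5) = -3
U[10] = (-3) - (-8) = 5
U[11] = 5 - (-3) = 8

8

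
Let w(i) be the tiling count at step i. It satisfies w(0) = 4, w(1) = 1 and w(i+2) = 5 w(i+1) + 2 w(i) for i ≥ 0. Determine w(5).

w(2) = 5·1 + 2·4 = 13
w(3) = 5·13 + 2·1 = 67
w(4) = 5·67 + 2·13 = 361
w(5) = 5·361 + 2·67 = 1939

1939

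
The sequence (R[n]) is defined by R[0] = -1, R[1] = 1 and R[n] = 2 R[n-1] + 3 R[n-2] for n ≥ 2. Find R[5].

R[2] = 2·1 + 3·(-1) = -1
R[3] = 2·(-1) + 3·1 = 1
R[4] = 2·1 + 3·(-1) = -1
R[5] = 2·(-1) + 3·1 = 1

1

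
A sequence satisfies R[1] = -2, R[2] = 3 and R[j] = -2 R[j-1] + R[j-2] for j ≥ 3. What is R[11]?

R[3] = -2·3 + (-2) = -8
R[4] = -2·(-8) + 3 = 19
R[5] = -2·19 + (-8) = -46
R[6] = -2·(-46) + 19 = 111
R[7] = -2·111 + (-46) = -268
R[8] = -2·(-268) + 111 = 647
R[9] = -2·647 + (-268) = -1562
R[10] = -2·(-1562) + 647 = 3771
R[11] = -2·3771 + (-1562) = -9104

-9104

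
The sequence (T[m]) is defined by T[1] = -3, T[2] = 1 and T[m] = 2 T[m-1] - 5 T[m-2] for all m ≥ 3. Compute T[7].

T[3] = 2(1) - 5(-3) = 17
T[4] = 2(17) - 5(1) = 29
T[5] = 2(29) - 5(17) = -27
T[6] = 2(-27) - 5(29) = -199
T[7] = 2(-199) - 5(-27) = -263

-263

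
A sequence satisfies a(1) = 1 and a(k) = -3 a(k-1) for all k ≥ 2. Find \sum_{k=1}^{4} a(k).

a(2) = -3*1 = -3
a(3) = -3*(-3) = 9
a(4) = -3*9 = -27
Sum = 1 + (-3) + 9 + (-27) = -20

-20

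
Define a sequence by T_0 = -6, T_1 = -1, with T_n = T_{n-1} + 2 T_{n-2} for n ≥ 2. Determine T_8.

T_2 = (-1) + 2*(-6) = -13
T_3 = (-13) + 2*(-1) = -15
T_4 = (-15) + 2*(-13) = -41
T_5 = (-41) + 2*(-15) = -71
T_6 = (-71) + 2*(-41) = -153
T_7 = (-153) + 2*(-71) = -295
T_8 = (-295) + 2*(-153) = -601

-601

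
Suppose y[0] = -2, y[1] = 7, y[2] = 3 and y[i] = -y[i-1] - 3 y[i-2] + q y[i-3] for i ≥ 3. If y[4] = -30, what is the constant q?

-5

y[3] = -24 - 2q
y[4] = 15 + 9q
So 15 + 9q = -30, giving q = -5.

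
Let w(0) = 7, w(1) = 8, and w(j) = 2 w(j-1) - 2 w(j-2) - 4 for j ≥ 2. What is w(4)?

w(2) = 2(8) - 2(7) - 4 = -2
w(3) = 2(-2) - 2(8) - 4 = -24
w(4) = 2(-24) - 2(-2) - 4 = -48

-48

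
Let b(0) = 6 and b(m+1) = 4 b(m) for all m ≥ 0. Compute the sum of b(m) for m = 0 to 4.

2046

b(1) = 4*6 = 24
b(2) = 4*24 = 96
b(3) = 4*96 = 384
b(4) = 4*384 = 1536
Sum = 6 + 24 + 96 + 384 + 1536 = 2046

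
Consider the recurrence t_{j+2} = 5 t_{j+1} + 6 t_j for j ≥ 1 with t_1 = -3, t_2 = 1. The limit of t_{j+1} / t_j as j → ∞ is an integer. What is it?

6

The characteristic equation is r^2 - 5r - 6 = 0, which factors as (r - 6)(r + 1) = 0.
So the roots are 6 and -1. Since |6| > |-1| and the coefficient of 6^j is non-zero, the ratio tends to 6.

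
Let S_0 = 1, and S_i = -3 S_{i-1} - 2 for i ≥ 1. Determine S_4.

S_1 = -3(1) - 2 = -5
S_2 = -3(-5) - 2 = 13
S_3 = -3(13) - 2 = -41
S_4 = -3(-41) - 2 = 121

121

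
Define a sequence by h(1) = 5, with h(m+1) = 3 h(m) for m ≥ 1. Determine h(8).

h(2) = 3·5 = 15
h(3) = 3·15 = 45
h(4) = 3·45 = 135
h(5) = 3·135 = 405
h(6) = 3·405 = 1215
h(7) = 3·1215 = 3645
h(8) = 3·3645 = 10935

10935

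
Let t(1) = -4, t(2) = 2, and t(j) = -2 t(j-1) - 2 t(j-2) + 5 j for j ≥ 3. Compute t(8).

118

t(3) = -2*2 - 2*(-4) + 15 = 19
t(4) = -2*19 - 2*2 + 20 = -22
t(5) = -2*(-22) - 2*19 + 25 = 31
t(6) = -2*31 - 2*(-22) + 30 = 12
t(7) = -2*12 - 2*31 + 35 = -51
t(8) = -2*(-51) - 2*12 + 40 = 118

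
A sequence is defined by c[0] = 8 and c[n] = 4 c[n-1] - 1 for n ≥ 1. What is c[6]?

31403

c[1] = 4*8 - 1 = 31
c[2] = 4*31 - 1 = 123
c[3] = 4*123 - 1 = 491
c[4] = 4*491 - 1 = 1963
c[5] = 4*1963 - 1 = 7851
c[6] = 4*7851 - 1 = 31403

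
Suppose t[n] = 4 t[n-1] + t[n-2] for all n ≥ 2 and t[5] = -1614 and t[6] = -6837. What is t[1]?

-6

Rearranging, t[n-2] = t[n] - 4 t[n-1].
t[4] = -6837 - 4*(-1614) = -381
t[3] = -1614 - 4*(-381) = -90
t[2] = -381 - 4*(-90) = -21
t[1] = -90 - 4*(-21) = -6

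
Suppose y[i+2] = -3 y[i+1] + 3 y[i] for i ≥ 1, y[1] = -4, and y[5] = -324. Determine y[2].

4

Let y[2] = w.
y[3] = -12 - 3w
y[4] = 36 + 12w
y[5] = -144 - 45w
So -144 - 45w = -324, giving w = 4.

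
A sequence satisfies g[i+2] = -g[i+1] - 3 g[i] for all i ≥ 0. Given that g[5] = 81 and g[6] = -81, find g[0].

Rearranging, g[i-2] = (g[i] + g[i-1]) / -3.
g[4] = (-81 + 81) / -3 = 0/-3 = 0
g[3] = (81 + 0) / -3 = 81/-3 = -27
g[2] = (0 + (-27)) / -3 = -27/-3 = 9
g[1] = (-27 + 9) / -3 = -18/-3 = 6
g[0] = (9 + 6) / -3 = 15/-3 = -5

-5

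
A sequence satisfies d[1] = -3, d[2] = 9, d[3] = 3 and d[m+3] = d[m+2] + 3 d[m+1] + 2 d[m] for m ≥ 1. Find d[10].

5184

d[4] = 3 + 3(9) + 2(-3) = 24
d[5] = 24 + 3(3) + 2(9) = 51
d[6] = 51 + 3(24) + 2(3) = 129
d[7] = 129 + 3(51) + 2(24) = 330
d[8] = 330 + 3(129) + 2(51) = 819
d[9] = 819 + 3(330) + 2(129) = 2067
d[10] = 2067 + 3(819) + 2(330) = 5184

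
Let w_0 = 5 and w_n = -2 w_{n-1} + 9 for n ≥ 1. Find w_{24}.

The fixed point is 9/(1 + 2) = 3, so w_n - 3 = -2(w_{n-1} - 3).
Hence w_n = 2·(-2)^n + 3.
w_{24} = 2·(-2)^{24} + 3 = 2·16777216 + 3 = 33554435.

33554435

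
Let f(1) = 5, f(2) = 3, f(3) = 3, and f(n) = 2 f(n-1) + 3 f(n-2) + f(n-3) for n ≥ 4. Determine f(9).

f(4) = 2·3 + 3·3 + 5 = 20
f(5) = 2·20 + 3·3 + 3 = 52
f(6) = 2·52 + 3·20 + 3 = 167
f(7) = 2·167 + 3·52 + 20 = 510
f(8) = 2·510 + 3·167 + 52 = 1573
f(9) = 2·1573 + 3·510 + 167 = 4843

4843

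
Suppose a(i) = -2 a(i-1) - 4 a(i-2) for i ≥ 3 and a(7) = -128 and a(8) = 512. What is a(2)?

8

Rearranging, a(i-2) = (a(i) + 2 a(i-1)) / -4.
a(6) = (512 + 2(-128)) / -4 = 256/-4 = -64
a(5) = (-128 + 2(-64)) / -4 = -256/-4 = 64
a(4) = (-64 + 2(64)) / -4 = 64/-4 = -16
a(3) = (64 + 2(-16)) / -4 = 32/-4 = -8
a(2) = (-16 + 2(-8)) / -4 = -32/-4 = 8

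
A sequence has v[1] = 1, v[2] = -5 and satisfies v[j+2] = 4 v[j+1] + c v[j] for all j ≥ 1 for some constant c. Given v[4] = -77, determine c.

v[3] = -20 + c
v[4] = -80 - c
So -80 - c = -77, giving c = -3.

-3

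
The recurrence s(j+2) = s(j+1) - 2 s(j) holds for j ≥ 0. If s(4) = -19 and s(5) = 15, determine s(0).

Rearranging, s(j-2) = (s(j) - s(j-1)) / -2.
s(3) = (15 - (-19)) / -2 = 34/-2 = -17
s(2) = (-19 - (-17)) / -2 = -2/-2 = 1
s(1) = (-17 - 1) / -2 = -18/-2 = 9
s(0) = (1 - 9) / -2 = -8/-2 = 4

4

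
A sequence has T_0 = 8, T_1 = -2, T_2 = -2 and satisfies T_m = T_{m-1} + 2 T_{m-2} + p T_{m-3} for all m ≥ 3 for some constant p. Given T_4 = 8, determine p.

T_3 = -6 + 8p
T_4 = -10 + 6p
So -10 + 6p = 8, giving p = 3.

3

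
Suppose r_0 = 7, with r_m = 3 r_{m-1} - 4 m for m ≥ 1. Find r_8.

26263

r_1 = 3(7) - 4 = 17
r_2 = 3(17) - 8 = 43
r_3 = 3(43) - 12 = 117
r_4 = 3(117) - 16 = 335
r_5 = 3(335) - 20 = 985
r_6 = 3(985) - 24 = 2931
r_7 = 3(2931) - 28 = 8765
r_8 = 3(8765) - 32 = 26263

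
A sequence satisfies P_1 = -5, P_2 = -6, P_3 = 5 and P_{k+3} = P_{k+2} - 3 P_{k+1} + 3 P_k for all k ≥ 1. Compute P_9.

-205

P_4 = 5 - 3*(-6) + 3*(-5) = 8
P_5 = 8 - 3*5 + 3*(-6) = -25
P_6 = (-25) - 3*8 + 3*5 = -34
P_7 = (-34) - 3*(-25) + 3*8 = 65
P_8 = 65 - 3*(-34) + 3*(-25) = 92
P_9 = 92 - 3*65 + 3*(-34) = -205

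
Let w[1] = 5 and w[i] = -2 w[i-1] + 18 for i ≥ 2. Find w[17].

The fixed point is 18/(1 + 2) = 6, so w[i] - 6 = -2(w[i-1] - 6).
Hence w[i] = -1·(-2)^{i-1} + 6.
w[17] = -1·(-2)^{16} + 6 = -1·65536 + 6 = -65530.

-65530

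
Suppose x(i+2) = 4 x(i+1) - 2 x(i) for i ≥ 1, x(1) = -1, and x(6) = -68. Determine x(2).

Let x(2) = v.
x(3) = 2 + 4v
x(4) = 8 + 14v
x(5) = 28 + 48v
x(6) = 96 + 164v
So 96 + 164v = -68, giving v = -1.

-1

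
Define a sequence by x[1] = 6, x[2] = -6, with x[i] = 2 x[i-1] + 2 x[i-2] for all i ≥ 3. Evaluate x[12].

x[3] = 2(-6) + 2(6) = 0
x[4] = 2(0) + 2(-6) = -12
x[5] = 2(-12) + 2(0) = -24
x[6] = 2(-24) + 2(-12) = -72
x[7] = 2(-72) + 2(-24) = -192
x[8] = 2(-192) + 2(-72) = -528
x[9] = 2(-528) + 2(-192) = -1440
x[10] = 2(-1440) + 2(-528) = -3936
x[11] = 2(-3936) + 2(-1440) = -10752
x[12] = 2(-10752) + 2(-3936) = -29376

-29376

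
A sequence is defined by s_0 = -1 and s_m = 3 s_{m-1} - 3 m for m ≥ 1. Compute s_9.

s_1 = 3(-1) - 3 = -6
s_2 = 3(-6) - 6 = -24
s_3 = 3(-24) - 9 = -81
s_4 = 3(-81) - 12 = -255
s_5 = 3(-255) - 15 = -780
s_6 = 3(-780) - 18 = -2358
s_7 = 3(-2358) - 21 = -7095
s_8 = 3(-7095) - 24 = -21309
s_9 = 3(-21309) - 27 = -63954

-63954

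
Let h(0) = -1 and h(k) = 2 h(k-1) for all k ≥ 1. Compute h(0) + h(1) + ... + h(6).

-127

h(1) = 2(-1) = -2
h(2) = 2(-2) = -4
h(3) = 2(-4) = -8
h(4) = 2(-8) = -16
h(5) = 2(-16) = -32
h(6) = 2(-32) = -64
Sum = (-1) + (-2) + (-4) + (-8) + (-16) + (-32) + (-64) = -127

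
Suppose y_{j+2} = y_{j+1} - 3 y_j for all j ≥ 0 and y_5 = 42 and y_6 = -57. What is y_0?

3

Rearranging, y_{j-2} = (y_j - y_{j-1}) / -3.
y_4 = (-57 - 42) / -3 = -99/-3 = 33
y_3 = (42 - 33) / -3 = 9/-3 = -3
y_2 = (33 - (-3)) / -3 = 36/-3 = -12
y_1 = (-3 - (-12)) / -3 = 9/-3 = -3
y_0 = (-12 - (-3)) / -3 = -9/-3 = 3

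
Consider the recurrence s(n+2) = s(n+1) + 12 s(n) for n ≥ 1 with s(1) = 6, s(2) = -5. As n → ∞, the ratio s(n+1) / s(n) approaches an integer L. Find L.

4

The characteristic equation is r^2 - r - 12 = 0, which factors as (r - 4)(r + 3) = 0.
So the roots are 4 and -3. Since |4| > |-3| and the coefficient of 4^n is non-zero, the ratio tends to 4.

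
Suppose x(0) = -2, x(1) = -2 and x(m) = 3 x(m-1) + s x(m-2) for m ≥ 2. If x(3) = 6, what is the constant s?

-3

x(2) = -6 - 2s
x(3) = -18 - 8s
So -18 - 8s = 6, giving s = -3.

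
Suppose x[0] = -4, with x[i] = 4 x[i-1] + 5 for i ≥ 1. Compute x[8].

-152919

x[1] = 4·(-4) + 5 = -11
x[2] = 4·(-11) + 5 = -39
x[3] = 4·(-39) + 5 = -151
x[4] = 4·(-151) + 5 = -599
x[5] = 4·(-599) + 5 = -2391
x[6] = 4·(-2391) + 5 = -9559
x[7] = 4·(-9559) + 5 = -38231
x[8] = 4·(-38231) + 5 = -152919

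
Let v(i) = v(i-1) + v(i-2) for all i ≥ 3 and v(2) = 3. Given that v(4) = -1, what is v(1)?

Let v(1) = z.
v(3) = 3 + z
v(4) = 6 + z
So 6 + z = -1, giving z = -7.

-7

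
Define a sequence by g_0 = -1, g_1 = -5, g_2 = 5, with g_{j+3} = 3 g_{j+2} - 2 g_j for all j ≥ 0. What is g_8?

g_3 = 3*5 - 2*(-1) = 17
g_4 = 3*17 - 2*(-5) = 61
g_5 = 3*61 - 2*5 = 173
g_6 = 3*173 - 2*17 = 485
g_7 = 3*485 - 2*61 = 1333
g_8 = 3*1333 - 2*173 = 3653

3653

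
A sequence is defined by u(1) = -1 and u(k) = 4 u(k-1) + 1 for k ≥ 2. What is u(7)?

-2731

u(2) = 4·(-1) + 1 = -3
u(3) = 4·(-3) + 1 = -11
u(4) = 4·(-11) + 1 = -43
u(5) = 4·(-43) + 1 = -171
u(6) = 4·(-171) + 1 = -683
u(7) = 4·(-683) + 1 = -2731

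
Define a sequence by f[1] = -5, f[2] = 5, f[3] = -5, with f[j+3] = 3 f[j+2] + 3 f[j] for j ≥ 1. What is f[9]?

f[4] = 3·(-5) + 3·(-5) = -30
f[5] = 3·(-30) + 3·5 = -75
f[6] = 3·(-75) + 3·(-5) = -240
f[7] = 3·(-240) + 3·(-30) = -810
f[8] = 3·(-810) + 3·(-75) = -2655
f[9] = 3·(-2655) + 3·(-240) = -8685

-8685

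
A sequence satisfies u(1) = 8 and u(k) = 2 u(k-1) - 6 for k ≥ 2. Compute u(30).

1073741830

The fixed point is -6/(1 - 2) = 6, so u(k) - 6 = 2(u(k-1) - 6).
Hence u(k) = 2·2^{k-1} + 6.
u(30) = 2·2^{29} + 6 = 2·536870912 + 6 = 1073741830.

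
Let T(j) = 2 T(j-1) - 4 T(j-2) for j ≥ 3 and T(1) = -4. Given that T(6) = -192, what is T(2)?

4

Let T(2) = x.
T(3) = 16 + 2x
T(4) = 32
T(5) = -8x
T(6) = -128 - 16x
So -128 - 16x = -192, giving x = 4.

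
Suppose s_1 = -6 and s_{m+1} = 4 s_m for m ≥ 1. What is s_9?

-393216

s_2 = 4*(-6) = -24
s_3 = 4*(-24) = -96
s_4 = 4*(-96) = -384
s_5 = 4*(-384) = -1536
s_6 = 4*(-1536) = -6144
s_7 = 4*(-6144) = -24576
s_8 = 4*(-24576) = -98304
s_9 = 4*(-98304) = -393216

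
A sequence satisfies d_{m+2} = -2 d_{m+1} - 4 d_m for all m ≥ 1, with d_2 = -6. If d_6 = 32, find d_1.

Let d_1 = y.
d_3 = 12 - 4y
d_4 = 8y
d_5 = -48
d_6 = 96 - 32y
So 96 - 32y = 32, giving y = 2.

2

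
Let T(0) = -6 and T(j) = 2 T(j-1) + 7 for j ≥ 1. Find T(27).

134217721

The fixed point is 7/(1 - 2) = -7, so T(j) + 7 = 2(T(j-1) + 7).
Hence T(j) = 1·2^j - 7.
T(27) = 1·2^{27} - 7 = 1·134217728 - 7 = 134217721.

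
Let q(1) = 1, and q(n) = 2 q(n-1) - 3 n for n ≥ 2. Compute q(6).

q(2) = 2(1) - 6 = -4
q(3) = 2(-4) - 9 = -17
q(4) = 2(-17) - 12 = -46
q(5) = 2(-46) - 15 = -107
q(6) = 2(-107) - 18 = -232

-232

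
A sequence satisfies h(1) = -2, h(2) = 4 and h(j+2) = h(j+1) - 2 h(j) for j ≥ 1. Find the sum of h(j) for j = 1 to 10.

h(3) = 4 - 2*(-2) = 8
h(4) = 8 - 2*4 = 0
h(5) = 0 - 2*8 = -16
h(6) = (-16) - 2*0 = -16
h(7) = (-16) - 2*(-16) = 16
h(8) = 16 - 2*(-16) = 48
h(9) = 48 - 2*16 = 16
h(10) = 16 - 2*48 = -80
Sum = (-2) + 4 + 8 + 0 + (-16) + (-16) + 16 + 48 + 16 + (-80) = -22

-22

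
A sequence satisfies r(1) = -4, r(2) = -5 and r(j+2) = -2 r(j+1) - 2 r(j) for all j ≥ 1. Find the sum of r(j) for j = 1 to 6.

19

r(3) = -2*(-5) - 2*(-4) = 18
r(4) = -2*18 - 2*(-5) = -26
r(5) = -2*(-26) - 2*18 = 16
r(6) = -2*16 - 2*(-26) = 20
Sum = (-4) + (-5) + 18 + (-26) + 16 + 20 = 19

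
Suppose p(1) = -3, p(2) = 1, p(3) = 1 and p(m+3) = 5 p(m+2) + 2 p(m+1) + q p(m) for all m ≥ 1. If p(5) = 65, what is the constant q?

p(4) = 7 - 3q
p(5) = 37 - 14q
So 37 - 14q = 65, giving q = -2.

-2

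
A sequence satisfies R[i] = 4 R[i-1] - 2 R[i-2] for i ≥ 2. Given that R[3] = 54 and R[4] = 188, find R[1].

1

Rearranging, R[i-2] = (R[i] - 4 R[i-1]) / -2.
R[2] = (188 - 4·54) / -2 = -28/-2 = 14
R[1] = (54 - 4·14) / -2 = -2/-2 = 1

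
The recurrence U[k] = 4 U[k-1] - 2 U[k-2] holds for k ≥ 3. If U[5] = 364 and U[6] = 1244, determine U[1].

-1

Rearranging, U[k-2] = (U[k] - 4 U[k-1]) / -2.
U[4] = (1244 - 4(364)) / -2 = -212/-2 = 106
U[3] = (364 - 4(106)) / -2 = -60/-2 = 30
U[2] = (106 - 4(30)) / -2 = -14/-2 = 7
U[1] = (30 - 4(7)) / -2 = 2/-2 = -1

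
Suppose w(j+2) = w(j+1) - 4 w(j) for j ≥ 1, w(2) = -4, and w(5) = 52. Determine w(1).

2

Let w(1) = v.
w(3) = -4 - 4v
w(4) = 12 - 4v
w(5) = 28 + 12v
So 28 + 12v = 52, giving v = 2.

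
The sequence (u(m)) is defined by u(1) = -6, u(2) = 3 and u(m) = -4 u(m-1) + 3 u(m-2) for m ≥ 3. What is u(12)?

u(3) = -4(3) + 3(-6) = -30
u(4) = -4(-30) + 3(3) = 129
u(5) = -4(129) + 3(-30) = -606
u(6) = -4(-606) + 3(129) = 2811
u(7) = -4(2811) + 3(-606) = -13062
u(8) = -4(-13062) + 3(2811) = 60681
u(9) = -4(60681) + 3(-13062) = -281910
u(10) = -4(-281910) + 3(60681) = 1309683
u(11) = -4(1309683) + 3(-281910) = -6084462
u(12) = -4(-6084462) + 3(1309683) = 28266897

28266897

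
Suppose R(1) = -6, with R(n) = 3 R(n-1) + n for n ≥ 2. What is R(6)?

R(2) = 3(-6) + 2 = -16
R(3) = 3(-16) + 3 = -45
R(4) = 3(-45) + 4 = -131
R(5) = 3(-131) + 5 = -388
R(6) = 3(-388) + 6 = -1158

-1158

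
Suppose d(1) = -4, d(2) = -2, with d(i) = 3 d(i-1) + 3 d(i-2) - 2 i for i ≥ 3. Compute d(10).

d(3) = 3*(-2) + 3*(-4) - 6 = -24
d(4) = 3*(-24) + 3*(-2) - 8 = -86
d(5) = 3*(-86) + 3*(-24) - 10 = -340
d(6) = 3*(-340) + 3*(-86) - 12 = -1290
d(7) = 3*(-1290) + 3*(-340) - 14 = -4904
d(8) = 3*(-4904) + 3*(-1290) - 16 = -18598
d(9) = 3*(-18598) + 3*(-4904) - 18 = -70524
d(10) = 3*(-70524) + 3*(-18598) - 20 = -267386

-267386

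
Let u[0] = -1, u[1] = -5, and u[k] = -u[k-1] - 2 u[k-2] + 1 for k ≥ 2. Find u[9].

97

u[2] = -(-5) - 2·(-1) + 1 = 8
u[3] = -8 - 2·(-5) + 1 = 3
u[4] = -3 - 2·8 + 1 = -18
u[5] = -(-18) - 2·3 + 1 = 13
u[6] = -13 - 2·(-18) + 1 = 24
u[7] = -24 - 2·13 + 1 = -49
u[8] = -(-49) - 2·24 + 1 = 2
u[9] = -2 - 2·(-49) + 1 = 97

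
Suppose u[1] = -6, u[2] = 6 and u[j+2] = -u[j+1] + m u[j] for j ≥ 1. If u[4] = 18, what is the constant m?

u[3] = -6 - 6m
u[4] = 6 + 12m
So 6 + 12m = 18, giving m = 1.

1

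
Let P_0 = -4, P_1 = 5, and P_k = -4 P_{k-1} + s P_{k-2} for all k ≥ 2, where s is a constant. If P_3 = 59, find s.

P_2 = -20 - 4s
P_3 = 80 + 21s
So 80 + 21s = 59, giving s = -1.

-1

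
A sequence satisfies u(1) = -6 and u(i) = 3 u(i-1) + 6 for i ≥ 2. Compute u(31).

-617673396283950

The fixed point is 6/(1 - 3) = -3, so u(i) + 3 = 3(u(i-1) + 3).
Hence u(i) = -3·3^{i-1} - 3.
u(31) = -3·3^{30} - 3 = -3·205891132094649 - 3 = -617673396283950.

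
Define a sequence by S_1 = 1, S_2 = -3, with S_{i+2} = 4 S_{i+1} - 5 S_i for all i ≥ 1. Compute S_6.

-243

S_3 = 4(-3) - 5(1) = -17
S_4 = 4(-17) - 5(-3) = -53
S_5 = 4(-53) - 5(-17) = -127
S_6 = 4(-127) - 5(-53) = -243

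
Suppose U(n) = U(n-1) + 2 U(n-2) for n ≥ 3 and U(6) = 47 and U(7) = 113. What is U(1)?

Rearranging, U(n-2) = (U(n) - U(n-1)) / 2.
U(5) = (113 - 47) / 2 = 66/2 = 33
U(4) = (47 - 33) / 2 = 14/2 = 7
U(3) = (33 - 7) / 2 = 26/2 = 13
U(2) = (7 - 13) / 2 = -6/2 = -3
U(1) = (13 - (-3)) / 2 = 16/2 = 8

8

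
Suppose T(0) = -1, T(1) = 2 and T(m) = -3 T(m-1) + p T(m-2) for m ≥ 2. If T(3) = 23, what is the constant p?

1

T(2) = -6 - p
T(3) = 18 + 5p
So 18 + 5p = 23, giving p = 1.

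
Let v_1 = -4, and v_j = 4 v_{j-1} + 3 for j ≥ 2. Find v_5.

-769

v_2 = 4*(-4) + 3 = -13
v_3 = 4*(-13) + 3 = -49
v_4 = 4*(-49) + 3 = -193
v_5 = 4*(-193) + 3 = -769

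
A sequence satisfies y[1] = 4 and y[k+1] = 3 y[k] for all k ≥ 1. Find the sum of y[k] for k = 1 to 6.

1456

y[2] = 3*4 = 12
y[3] = 3*12 = 36
y[4] = 3*36 = 108
y[5] = 3*108 = 324
y[6] = 3*324 = 972
Sum = 4 + 12 + 36 + 108 + 324 + 972 = 1456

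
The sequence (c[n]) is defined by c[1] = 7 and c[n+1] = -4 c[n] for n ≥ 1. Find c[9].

c[2] = -4*7 = -28
c[3] = -4*(-28) = 112
c[4] = -4*112 = -448
c[5] = -4*(-448) = 1792
c[6] = -4*1792 = -7168
c[7] = -4*(-7168) = 28672
c[8] = -4*28672 = -114688
c[9] = -4*(-114688) = 458752

458752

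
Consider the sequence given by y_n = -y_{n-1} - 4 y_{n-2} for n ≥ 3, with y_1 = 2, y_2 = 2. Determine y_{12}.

y_3 = -2 - 4·2 = -10
y_4 = -(-10) - 4·2 = 2
y_5 = -2 - 4·(-10) = 38
y_6 = -38 - 4·2 = -46
y_7 = -(-46) - 4·38 = -106
y_8 = -(-106) - 4·(-46) = 290
y_9 = -290 - 4·(-106) = 134
y_{10} = -134 - 4·290 = -1294
y_{11} = -(-1294) - 4·134 = 758
y_{12} = -758 - 4·(-1294) = 4418

4418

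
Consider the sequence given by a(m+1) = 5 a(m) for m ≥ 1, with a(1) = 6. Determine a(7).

93750

a(2) = 5·6 = 30
a(3) = 5·30 = 150
a(4) = 5·150 = 750
a(5) = 5·750 = 3750
a(6) = 5·3750 = 18750
a(7) = 5·18750 = 93750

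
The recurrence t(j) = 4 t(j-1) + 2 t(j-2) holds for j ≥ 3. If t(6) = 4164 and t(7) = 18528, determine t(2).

Rearranging, t(j-2) = (t(j) - 4 t(j-1)) / 2.
t(5) = (18528 - 4(4164)) / 2 = 1872/2 = 936
t(4) = (4164 - 4(936)) / 2 = 420/2 = 210
t(3) = (936 - 4(210)) / 2 = 96/2 = 48
t(2) = (210 - 4(48)) / 2 = 18/2 = 9

9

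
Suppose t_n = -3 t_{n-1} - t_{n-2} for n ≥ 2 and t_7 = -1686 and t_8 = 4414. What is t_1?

-6

Rearranging, t_{n-2} = -(t_n + 3 t_{n-1}).
t_6 = -(4414 + 3*(-1686)) = 644
t_5 = -(-1686 + 3*644) = -246
t_4 = -(644 + 3*(-246)) = 94
t_3 = -(-246 + 3*94) = -36
t_2 = -(94 + 3*(-36)) = 14
t_1 = -(-36 + 3*14) = -6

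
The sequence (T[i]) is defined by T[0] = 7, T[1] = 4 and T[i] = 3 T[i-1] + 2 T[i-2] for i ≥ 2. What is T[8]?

49798

T[2] = 3(4) + 2(7) = 26
T[3] = 3(26) + 2(4) = 86
T[4] = 3(86) + 2(26) = 310
T[5] = 3(310) + 2(86) = 1102
T[6] = 3(1102) + 2(310) = 3926
T[7] = 3(3926) + 2(1102) = 13982
T[8] = 3(13982) + 2(3926) = 49798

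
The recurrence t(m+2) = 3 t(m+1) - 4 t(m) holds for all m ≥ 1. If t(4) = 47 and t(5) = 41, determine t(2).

7

Rearranging, t(m-2) = (t(m) - 3 t(m-1)) / -4.
t(3) = (41 - 3(47)) / -4 = -100/-4 = 25
t(2) = (47 - 3(25)) / -4 = -28/-4 = 7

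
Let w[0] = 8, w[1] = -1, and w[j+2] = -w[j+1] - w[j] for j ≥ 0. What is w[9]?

8

w[2] = -(-1) - 8 = -7
w[3] = -(-7) - (-1) = 8
w[4] = -8 - (-7) = -1
w[5] = -(-1) - 8 = -7
w[6] = -(-7) - (-1) = 8
w[7] = -8 - (-7) = -1
w[8] = -(-1) - 8 = -7
w[9] = -(-7) - (-1) = 8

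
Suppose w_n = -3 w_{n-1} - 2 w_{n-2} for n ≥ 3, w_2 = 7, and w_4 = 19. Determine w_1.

-5

Let w_1 = v.
w_3 = -21 - 2v
w_4 = 49 + 6v
So 49 + 6v = 19, giving v = -5.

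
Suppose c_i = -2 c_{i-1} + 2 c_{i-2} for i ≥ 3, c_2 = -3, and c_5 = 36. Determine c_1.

-1

Let c_1 = y.
c_3 = 6 + 2y
c_4 = -18 - 4y
c_5 = 48 + 12y
So 48 + 12y = 36, giving y = -1.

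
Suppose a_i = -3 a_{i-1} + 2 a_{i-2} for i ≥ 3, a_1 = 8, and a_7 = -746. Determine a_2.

Let a_2 = z.
a_3 = 16 - 3z
a_4 = -48 + 11z
a_5 = 176 - 39z
a_6 = -624 + 139z
a_7 = 2224 - 495z
So 2224 - 495z = -746, giving z = 6.

6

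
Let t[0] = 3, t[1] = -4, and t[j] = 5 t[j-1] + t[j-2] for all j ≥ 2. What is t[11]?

-47025179

t[2] = 5*(-4) + 3 = -17
t[3] = 5*(-17) + (-4) = -89
t[4] = 5*(-89) + (-17) = -462
t[5] = 5*(-462) + (-89) = -2399
t[6] = 5*(-2399) + (-462) = -12457
t[7] = 5*(-12457) + (-2399) = -64684
t[8] = 5*(-64684) + (-12457) = -335877
t[9] = 5*(-335877) + (-64684) = -1744069
t[10] = 5*(-1744069) + (-335877) = -9056222
t[11] = 5*(-9056222) + (-1744069) = -47025179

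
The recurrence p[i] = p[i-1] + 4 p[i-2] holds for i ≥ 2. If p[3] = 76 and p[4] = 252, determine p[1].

8

Rearranging, p[i-2] = (p[i] - p[i-1]) / 4.
p[2] = (252 - 76) / 4 = 176/4 = 44
p[1] = (76 - 44) / 4 = 32/4 = 8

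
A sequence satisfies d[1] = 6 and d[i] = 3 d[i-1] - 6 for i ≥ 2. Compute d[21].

The fixed point is -6/(1 - 3) = 3, so d[i] - 3 = 3(d[i-1] - 3).
Hence d[i] = 3·3^{i-1} + 3.
d[21] = 3·3^{20} + 3 = 3·3486784401 + 3 = 10460353206.

10460353206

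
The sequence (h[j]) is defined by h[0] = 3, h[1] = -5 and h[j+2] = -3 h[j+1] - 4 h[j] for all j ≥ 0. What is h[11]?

h[2] = -3*(-5) - 4*3 = 3
h[3] = -3*3 - 4*(-5) = 11
h[4] = -3*11 - 4*3 = -45
h[5] = -3*(-45) - 4*11 = 91
h[6] = -3*91 - 4*(-45) = -93
h[7] = -3*(-93) - 4*91 = -85
h[8] = -3*(-85) - 4*(-93) = 627
h[9] = -3*627 - 4*(-85) = -1541
h[10] = -3*(-1541) - 4*627 = 2115
h[11] = -3*2115 - 4*(-1541) = -181

-181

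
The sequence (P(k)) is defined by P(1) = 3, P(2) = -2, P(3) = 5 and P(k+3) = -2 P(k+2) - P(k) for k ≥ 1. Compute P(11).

P(4) = -2(5) - 3 = -13
P(5) = -2(-13) - (-2) = 28
P(6) = -2(28) - 5 = -61
P(7) = -2(-61) - (-13) = 135
P(8) = -2(135) - 28 = -298
P(9) = -2(-298) - (-61) = 657
P(10) = -2(657) - 135 = -1449
P(11) = -2(-1449) - (-298) = 3196

3196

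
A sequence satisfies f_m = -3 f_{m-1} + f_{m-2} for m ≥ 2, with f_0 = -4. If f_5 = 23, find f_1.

-1

Let f_1 = z.
f_2 = -4 - 3z
f_3 = 12 + 10z
f_4 = -40 - 33z
f_5 = 132 + 109z
So 132 + 109z = 23, giving z = -1.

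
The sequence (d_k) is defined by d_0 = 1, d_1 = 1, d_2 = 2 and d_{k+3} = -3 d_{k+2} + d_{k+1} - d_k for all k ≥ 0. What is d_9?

-8515

d_3 = -3(2) + 1 - 1 = -6
d_4 = -3(-6) + 2 - 1 = 19
d_5 = -3(19) + (-6) - 2 = -65
d_6 = -3(-65) + 19 - (-6) = 220
d_7 = -3(220) + (-65) - 19 = -744
d_8 = -3(-744) + 220 - (-65) = 2517
d_9 = -3(2517) + (-744) - 220 = -8515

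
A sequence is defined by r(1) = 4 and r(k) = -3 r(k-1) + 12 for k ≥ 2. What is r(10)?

r(2) = -3·4 + 12 = 0
r(3) = -3·0 + 12 = 12
r(4) = -3·12 + 12 = -24
r(5) = -3·(-24) + 12 = 84
r(6) = -3·84 + 12 = -240
r(7) = -3·(-240) + 12 = 732
r(8) = -3·732 + 12 = -2184
r(9) = -3·(-2184) + 12 = 6564
r(10) = -3·6564 + 12 = -19680

-19680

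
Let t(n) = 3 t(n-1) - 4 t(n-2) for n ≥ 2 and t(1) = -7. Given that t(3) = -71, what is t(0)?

3

Let t(0) = y.
t(2) = -21 - 4y
t(3) = -35 - 12y
So -35 - 12y = -71, giving y = 3.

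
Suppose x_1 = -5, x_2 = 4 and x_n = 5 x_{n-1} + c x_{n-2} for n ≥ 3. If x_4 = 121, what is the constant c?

-1

x_3 = 20 - 5c
x_4 = 100 - 21c
So 100 - 21c = 121, giving c = -1.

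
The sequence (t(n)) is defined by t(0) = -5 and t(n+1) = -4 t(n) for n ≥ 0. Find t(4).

-1280

t(1) = -4*(-5) = 20
t(2) = -4*20 = -80
t(3) = -4*(-80) = 320
t(4) = -4*320 = -1280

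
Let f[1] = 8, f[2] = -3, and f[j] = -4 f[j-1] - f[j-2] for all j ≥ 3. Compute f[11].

f[3] = -4*(-3) - 8 = 4
f[4] = -4*4 - (-3) = -13
f[5] = -4*(-13) - 4 = 48
f[6] = -4*48 - (-13) = -179
f[7] = -4*(-179) - 48 = 668
f[8] = -4*668 - (-179) = -2493
f[9] = -4*(-2493) - 668 = 9304
f[10] = -4*9304 - (-2493) = -34723
f[11] = -4*(-34723) - 9304 = 129588

129588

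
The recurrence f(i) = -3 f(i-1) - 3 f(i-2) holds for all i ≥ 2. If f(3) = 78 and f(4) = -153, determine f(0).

Rearranging, f(i-2) = (f(i) + 3 f(i-1)) / -3.
f(2) = (-153 + 3(78)) / -3 = 81/-3 = -27
f(1) = (78 + 3(-27)) / -3 = -3/-3 = 1
f(0) = (-27 + 3(1)) / -3 = -24/-3 = 8

8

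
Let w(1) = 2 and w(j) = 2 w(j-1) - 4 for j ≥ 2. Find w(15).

-32764

The fixed point is -4/(1 - 2) = 4, so w(j) - 4 = 2(w(j-1) - 4).
Hence w(j) = -2·2^{j-1} + 4.
w(15) = -2·2^{14} + 4 = -2·16384 + 4 = -32764.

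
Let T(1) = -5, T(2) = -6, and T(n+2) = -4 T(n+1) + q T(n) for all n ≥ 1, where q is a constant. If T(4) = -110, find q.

-1

T(3) = 24 - 5q
T(4) = -96 + 14q
So -96 + 14q = -110, giving q = -1.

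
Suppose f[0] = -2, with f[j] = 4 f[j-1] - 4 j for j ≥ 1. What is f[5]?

f[1] = 4*(-2) - 4 = -12
f[2] = 4*(-12) - 8 = -56
f[3] = 4*(-56) - 12 = -236
f[4] = 4*(-236) - 16 = -960
f[5] = 4*(-960) - 20 = -3860

-3860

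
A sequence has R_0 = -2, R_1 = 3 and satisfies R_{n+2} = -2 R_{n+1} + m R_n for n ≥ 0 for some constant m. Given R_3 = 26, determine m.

2

R_2 = -6 - 2m
R_3 = 12 + 7m
So 12 + 7m = 26, giving m = 2.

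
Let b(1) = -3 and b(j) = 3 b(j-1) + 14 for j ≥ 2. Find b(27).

10167463313309

The fixed point is 14/(1 - 3) = -7, so b(j) + 7 = 3(b(j-1) + 7).
Hence b(j) = 4·3^{j-1} - 7.
b(27) = 4·3^{26} - 7 = 4·2541865828329 - 7 = 10167463313309.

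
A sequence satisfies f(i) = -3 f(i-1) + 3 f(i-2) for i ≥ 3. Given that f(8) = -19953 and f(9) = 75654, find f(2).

Rearranging, f(i-2) = (f(i) + 3 f(i-1)) / 3.
f(7) = (75654 + 3*(-19953)) / 3 = 15795/3 = 5265
f(6) = (-19953 + 3*5265) / 3 = -4158/3 = -1386
f(5) = (5265 + 3*(-1386)) / 3 = 1107/3 = 369
f(4) = (-1386 + 3*369) / 3 = -279/3 = -93
f(3) = (369 + 3*(-93)) / 3 = 90/3 = 30
f(2) = (-93 + 3*30) / 3 = -3/3 = -1

-1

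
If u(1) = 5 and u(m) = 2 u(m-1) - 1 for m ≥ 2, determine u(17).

262145

The fixed point is -1/(1 - 2) = 1, so u(m) - 1 = 2(u(m-1) - 1).
Hence u(m) = 4·2^{m-1} + 1.
u(17) = 4·2^{16} + 1 = 4·65536 + 1 = 262145.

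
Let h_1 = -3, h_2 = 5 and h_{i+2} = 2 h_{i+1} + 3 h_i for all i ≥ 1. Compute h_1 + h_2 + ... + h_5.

h_3 = 2(5) + 3(-3) = 1
h_4 = 2(1) + 3(5) = 17
h_5 = 2(17) + 3(1) = 37
Sum = (-3) + 5 + 1 + 17 + 37 = 57

57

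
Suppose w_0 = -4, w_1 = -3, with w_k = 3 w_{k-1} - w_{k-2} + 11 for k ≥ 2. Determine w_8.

w_2 = 3*(-3) - (-4) + 11 = 6
w_3 = 3*6 - (-3) + 11 = 32
w_4 = 3*32 - 6 + 11 = 101
w_5 = 3*101 - 32 + 11 = 282
w_6 = 3*282 - 101 + 11 = 756
w_7 = 3*756 - 282 + 11 = 1997
w_8 = 3*1997 - 756 + 11 = 5246

5246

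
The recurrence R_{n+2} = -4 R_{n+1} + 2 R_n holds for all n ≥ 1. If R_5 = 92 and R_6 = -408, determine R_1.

7

Rearranging, R_{n-2} = (R_n + 4 R_{n-1}) / 2.
R_4 = (-408 + 4·92) / 2 = -40/2 = -20
R_3 = (92 + 4·(-20)) / 2 = 12/2 = 6
R_2 = (-20 + 4·6) / 2 = 4/2 = 2
R_1 = (6 + 4·2) / 2 = 14/2 = 7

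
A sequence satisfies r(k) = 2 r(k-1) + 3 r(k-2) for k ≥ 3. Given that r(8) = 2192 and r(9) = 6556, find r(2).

Rearranging, r(k-2) = (r(k) - 2 r(k-1)) / 3.
r(7) = (6556 - 2·2192) / 3 = 2172/3 = 724
r(6) = (2192 - 2·724) / 3 = 744/3 = 248
r(5) = (724 - 2·248) / 3 = 228/3 = 76
r(4) = (248 - 2·76) / 3 = 96/3 = 32
r(3) = (76 - 2·32) / 3 = 12/3 = 4
r(2) = (32 - 2·4) / 3 = 24/3 = 8

8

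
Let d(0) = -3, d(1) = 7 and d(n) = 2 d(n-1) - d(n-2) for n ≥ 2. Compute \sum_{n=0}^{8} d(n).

d(2) = 2(7) - (-3) = 17
d(3) = 2(17) - 7 = 27
d(4) = 2(27) - 17 = 37
d(5) = 2(37) - 27 = 47
d(6) = 2(47) - 37 = 57
d(7) = 2(57) - 47 = 67
d(8) = 2(67) - 57 = 77
Sum = (-3) + 7 + 17 + 27 + 37 + 47 + 57 + 67 + 77 = 333

333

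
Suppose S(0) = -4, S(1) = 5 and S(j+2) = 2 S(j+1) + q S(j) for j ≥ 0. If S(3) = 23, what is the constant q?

S(2) = 10 - 4q
S(3) = 20 - 3q
So 20 - 3q = 23, giving q = -1.

-1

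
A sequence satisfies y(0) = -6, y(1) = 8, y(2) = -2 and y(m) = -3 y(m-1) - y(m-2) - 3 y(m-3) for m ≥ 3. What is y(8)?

-5254

y(3) = -3(-2) - 8 - 3(-6) = 16
y(4) = -3(16) - (-2) - 3(8) = -70
y(5) = -3(-70) - 16 - 3(-2) = 200
y(6) = -3(200) - (-70) - 3(16) = -578
y(7) = -3(-578) - 200 - 3(-70) = 1744
y(8) = -3(1744) - (-578) - 3(200) = -5254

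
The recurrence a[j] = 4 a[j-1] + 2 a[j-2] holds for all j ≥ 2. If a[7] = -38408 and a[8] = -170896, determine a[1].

Rearranging, a[j-2] = (a[j] - 4 a[j-1]) / 2.
a[6] = (-170896 - 4·(-38408)) / 2 = -17264/2 = -8632
a[5] = (-38408 - 4·(-8632)) / 2 = -3880/2 = -1940
a[4] = (-8632 - 4·(-1940)) / 2 = -872/2 = -436
a[3] = (-1940 - 4·(-436)) / 2 = -196/2 = -98
a[2] = (-436 - 4·(-98)) / 2 = -44/2 = -22
a[1] = (-98 - 4·(-22)) / 2 = -10/2 = -5

-5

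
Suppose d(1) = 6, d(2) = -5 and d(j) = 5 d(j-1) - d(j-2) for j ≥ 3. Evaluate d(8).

-79085

d(3) = 5(-5) - 6 = -31
d(4) = 5(-31) - (-5) = -150
d(5) = 5(-150) - (-31) = -719
d(6) = 5(-719) - (-150) = -3445
d(7) = 5(-3445) - (-719) = -16506
d(8) = 5(-16506) - (-3445) = -79085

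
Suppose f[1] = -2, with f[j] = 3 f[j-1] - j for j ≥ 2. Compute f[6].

f[2] = 3*(-2) - 2 = -8
f[3] = 3*(-8) - 3 = -27
f[4] = 3*(-27) - 4 = -85
f[5] = 3*(-85) - 5 = -260
f[6] = 3*(-260) - 6 = -786

-786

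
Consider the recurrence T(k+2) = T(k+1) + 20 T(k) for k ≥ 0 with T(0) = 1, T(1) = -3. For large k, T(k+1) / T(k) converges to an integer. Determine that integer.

5

The characteristic equation is r^2 - r - 20 = 0, which factors as (r - 5)(r + 4) = 0.
So the roots are 5 and -4. Since |5| > |-4| and the coefficient of 5^k is non-zero, the ratio tends to 5.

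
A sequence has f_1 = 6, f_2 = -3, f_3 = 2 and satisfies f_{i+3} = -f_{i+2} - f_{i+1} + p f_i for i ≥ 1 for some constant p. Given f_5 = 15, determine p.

-2

f_4 = 1 + 6p
f_5 = -3 - 9p
So -3 - 9p = 15, giving p = -2.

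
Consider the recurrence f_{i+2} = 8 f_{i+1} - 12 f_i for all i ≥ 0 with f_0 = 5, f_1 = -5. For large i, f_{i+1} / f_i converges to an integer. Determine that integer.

6

The characteristic equation is r^2 - 8r + 12 = 0, which factors as (r - 6)(r - 2) = 0.
So the roots are 6 and 2. Since |6| > |2| and the coefficient of 6^i is non-zero, the ratio tends to 6.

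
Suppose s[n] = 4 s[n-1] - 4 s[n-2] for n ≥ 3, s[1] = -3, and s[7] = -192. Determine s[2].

Let s[2] = x.
s[3] = 12 + 4x
s[4] = 48 + 12x
s[5] = 144 + 32x
s[6] = 384 + 80x
s[7] = 960 + 192x
So 960 + 192x = -192, giving x = -6.

-6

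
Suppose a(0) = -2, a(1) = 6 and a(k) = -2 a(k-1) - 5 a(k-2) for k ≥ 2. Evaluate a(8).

382

a(2) = -2(6) - 5(-2) = -2
a(3) = -2(-2) - 5(6) = -26
a(4) = -2(-26) - 5(-2) = 62
a(5) = -2(62) - 5(-26) = 6
a(6) = -2(6) - 5(62) = -322
a(7) = -2(-322) - 5(6) = 614
a(8) = -2(614) - 5(-322) = 382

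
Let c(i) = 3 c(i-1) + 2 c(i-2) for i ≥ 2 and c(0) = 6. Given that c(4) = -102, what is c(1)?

Let c(1) = w.
c(2) = 12 + 3w
c(3) = 36 + 11w
c(4) = 132 + 39w
So 132 + 39w = -102, giving w = -6.

-6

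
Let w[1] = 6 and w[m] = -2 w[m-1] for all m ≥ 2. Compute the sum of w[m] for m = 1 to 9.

1026

w[2] = -2*6 = -12
w[3] = -2*(-12) = 24
w[4] = -2*24 = -48
w[5] = -2*(-48) = 96
w[6] = -2*96 = -192
w[7] = -2*(-192) = 384
w[8] = -2*384 = -768
w[9] = -2*(-768) = 1536
Sum = 6 + (-12) + 24 + (-48) + 96 + (-192) + 384 + (-768) + 1536 = 1026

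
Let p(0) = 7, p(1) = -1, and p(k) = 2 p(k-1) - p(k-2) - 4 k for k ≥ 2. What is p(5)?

-153

p(2) = 2(-1) - 7 - 8 = -17
p(3) = 2(-17) - (-1) - 12 = -45
p(4) = 2(-45) - (-17) - 16 = -89
p(5) = 2(-89) - (-45) - 20 = -153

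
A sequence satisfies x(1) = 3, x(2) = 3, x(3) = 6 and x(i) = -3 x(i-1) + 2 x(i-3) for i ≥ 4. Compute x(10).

x(4) = -3·6 + 2·3 = -12
x(5) = -3·(-12) + 2·3 = 42
x(6) = -3·42 + 2·6 = -114
x(7) = -3·(-114) + 2·(-12) = 318
x(8) = -3·318 + 2·42 = -870
x(9) = -3·(-870) + 2·(-114) = 2382
x(10) = -3·2382 + 2·318 = -6510

-6510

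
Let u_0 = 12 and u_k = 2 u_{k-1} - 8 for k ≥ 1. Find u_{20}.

The fixed point is -8/(1 - 2) = 8, so u_k - 8 = 2(u_{k-1} - 8).
Hence u_k = 4·2^k + 8.
u_{20} = 4·2^{20} + 8 = 4·1048576 + 8 = 4194312.

4194312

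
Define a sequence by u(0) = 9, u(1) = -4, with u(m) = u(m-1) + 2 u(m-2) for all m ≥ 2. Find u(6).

u(2) = (-4) + 2·9 = 14
u(3) = 14 + 2·(-4) = 6
u(4) = 6 + 2·14 = 34
u(5) = 34 + 2·6 = 46
u(6) = 46 + 2·34 = 114

114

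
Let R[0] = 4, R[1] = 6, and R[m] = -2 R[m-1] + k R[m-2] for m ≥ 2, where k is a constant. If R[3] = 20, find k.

R[2] = -12 + 4k
R[3] = 24 - 2k
So 24 - 2k = 20, giving k = 2.

2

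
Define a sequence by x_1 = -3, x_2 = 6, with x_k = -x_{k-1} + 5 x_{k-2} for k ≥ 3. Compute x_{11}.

x_3 = -6 + 5*(-3) = -21
x_4 = -(-21) + 5*6 = 51
x_5 = -51 + 5*(-21) = -156
x_6 = -(-156) + 5*51 = 411
x_7 = -411 + 5*(-156) = -1191
x_8 = -(-1191) + 5*411 = 3246
x_9 = -3246 + 5*(-1191) = -9201
x_{10} = -(-9201) + 5*3246 = 25431
x_{11} = -25431 + 5*(-9201) = -71436

-71436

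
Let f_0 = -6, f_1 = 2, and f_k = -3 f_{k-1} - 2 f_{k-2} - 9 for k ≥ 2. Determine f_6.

57

f_2 = -3*2 - 2*(-6) - 9 = -3
f_3 = -3*(-3) - 2*2 - 9 = -4
f_4 = -3*(-4) - 2*(-3) - 9 = 9
f_5 = -3*9 - 2*(-4) - 9 = -28
f_6 = -3*(-28) - 2*9 - 9 = 57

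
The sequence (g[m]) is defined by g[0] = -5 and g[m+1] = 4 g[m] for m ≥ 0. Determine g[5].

g[1] = 4*(-5) = -20
g[2] = 4*(-20) = -80
g[3] = 4*(-80) = -320
g[4] = 4*(-320) = -1280
g[5] = 4*(-1280) = -5120

-5120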